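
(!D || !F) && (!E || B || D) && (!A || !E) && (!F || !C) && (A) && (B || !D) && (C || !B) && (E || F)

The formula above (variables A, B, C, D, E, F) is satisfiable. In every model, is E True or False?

Suppose E = true.
The clause (!A) is unit, so A = false.
Now (A) is unsatisfied and unit — conflict.
So every satisfying assignment has E = False.

False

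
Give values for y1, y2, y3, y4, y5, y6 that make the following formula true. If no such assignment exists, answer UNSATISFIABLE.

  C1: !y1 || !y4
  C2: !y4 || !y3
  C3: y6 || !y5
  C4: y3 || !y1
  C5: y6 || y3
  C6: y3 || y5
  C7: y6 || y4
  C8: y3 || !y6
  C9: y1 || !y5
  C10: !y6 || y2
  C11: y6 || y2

y1=true, y2=true, y3=true, y4=false, y5=false, y6=true

Try y1 = true.
(!y4) alone gives y4 = false.
(y3) alone gives y3 = true.
(y6) alone gives y6 = true.
(y2) alone gives y2 = true.
No clause remains; y5 is free.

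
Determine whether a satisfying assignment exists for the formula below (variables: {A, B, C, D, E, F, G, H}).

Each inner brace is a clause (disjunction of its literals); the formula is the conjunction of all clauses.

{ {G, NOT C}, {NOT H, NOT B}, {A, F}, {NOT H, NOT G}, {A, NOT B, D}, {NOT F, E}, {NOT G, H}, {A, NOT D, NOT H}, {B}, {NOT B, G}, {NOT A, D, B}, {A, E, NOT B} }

Unsatisfiable

The clause (B) is unit, so B = true.
The clause (NOT H) is unit, so H = false.
The clause (NOT G) is unit, so G = false.
But (G) is also a unit clause — contradiction.
No assignment satisfies every clause.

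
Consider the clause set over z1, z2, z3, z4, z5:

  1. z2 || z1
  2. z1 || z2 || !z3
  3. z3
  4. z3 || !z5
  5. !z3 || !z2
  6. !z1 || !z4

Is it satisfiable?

The clause (z3) is unit, so z3 = true.
The clause (!z2) is unit, so z2 = false.
The clause (z1) is unit, so z1 = true.
The clause (!z4) is unit, so z4 = false.
All clauses hold; z5 can take either value.
A satisfying assignment: z1: true; z2: false; z3: true; z4: false; z5: false.

Satisfiable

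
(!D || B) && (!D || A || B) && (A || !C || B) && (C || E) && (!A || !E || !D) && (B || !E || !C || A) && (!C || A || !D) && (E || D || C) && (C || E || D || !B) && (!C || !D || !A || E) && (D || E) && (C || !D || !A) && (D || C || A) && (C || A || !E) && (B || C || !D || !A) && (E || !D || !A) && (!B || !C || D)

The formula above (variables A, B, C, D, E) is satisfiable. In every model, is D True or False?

Suppose D = true.
(B) alone gives B = true.
Suppose C = true.
(A) alone gives A = true.
(!E) alone gives E = false.
That conflicts with the unit clause (E).
That branch fails; take C = false instead.
(E) alone gives E = true.
(!A) alone gives A = false.
That conflicts with the unit clause (A).
Either choice for C ends in contradiction.
So every satisfying assignment has D = False.

False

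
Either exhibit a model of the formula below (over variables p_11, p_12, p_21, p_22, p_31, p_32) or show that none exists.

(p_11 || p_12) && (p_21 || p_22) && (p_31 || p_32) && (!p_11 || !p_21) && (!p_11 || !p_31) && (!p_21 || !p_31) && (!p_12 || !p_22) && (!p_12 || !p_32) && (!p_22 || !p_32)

Case p_11 = true:
From the singleton clause (!p_21), p_21 = false.
From the singleton clause (p_22), p_22 = true.
From the singleton clause (!p_31), p_31 = false.
From the singleton clause (p_32), p_32 = true.
But (!p_32) is also a unit clause — contradiction.
Undo p_11 and try p_11 = false.
From the singleton clause (p_12), p_12 = true.
From the singleton clause (!p_22), p_22 = false.
From the singleton clause (p_21), p_21 = true.
From the singleton clause (!p_31), p_31 = false.
From the singleton clause (p_32), p_32 = true.
But (!p_32) is also a unit clause — contradiction.
Both values of p_11 lead to a conflict.

UNSATISFIABLE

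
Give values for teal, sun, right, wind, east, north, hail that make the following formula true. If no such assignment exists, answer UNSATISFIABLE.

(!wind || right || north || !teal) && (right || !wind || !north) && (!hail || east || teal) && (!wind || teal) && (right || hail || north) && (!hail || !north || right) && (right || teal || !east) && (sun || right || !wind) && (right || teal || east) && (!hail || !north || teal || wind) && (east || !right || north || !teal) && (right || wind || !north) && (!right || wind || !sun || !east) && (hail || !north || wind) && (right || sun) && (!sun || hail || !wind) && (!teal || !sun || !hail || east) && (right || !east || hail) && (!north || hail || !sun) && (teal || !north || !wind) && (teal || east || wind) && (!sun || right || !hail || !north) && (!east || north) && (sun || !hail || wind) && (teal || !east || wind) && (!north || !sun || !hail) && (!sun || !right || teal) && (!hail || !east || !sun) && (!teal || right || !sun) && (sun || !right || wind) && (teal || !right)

Case wind = true:
From the singleton clause (teal), teal = true.
Case right = true:
Case east = false:
From the singleton clause (north), north = true.
Case sun = false:
All clauses hold; hail can take either value.

teal: true, sun: false, right: true, wind: true, east: false, north: true, hail: false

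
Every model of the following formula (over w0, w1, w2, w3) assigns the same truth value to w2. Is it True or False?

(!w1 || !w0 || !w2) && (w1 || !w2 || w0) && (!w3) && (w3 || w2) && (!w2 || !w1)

True

Suppose w2 = false.
(!w3) alone gives w3 = false.
That conflicts with the unit clause (w3).
So every satisfying assignment has w2 = True.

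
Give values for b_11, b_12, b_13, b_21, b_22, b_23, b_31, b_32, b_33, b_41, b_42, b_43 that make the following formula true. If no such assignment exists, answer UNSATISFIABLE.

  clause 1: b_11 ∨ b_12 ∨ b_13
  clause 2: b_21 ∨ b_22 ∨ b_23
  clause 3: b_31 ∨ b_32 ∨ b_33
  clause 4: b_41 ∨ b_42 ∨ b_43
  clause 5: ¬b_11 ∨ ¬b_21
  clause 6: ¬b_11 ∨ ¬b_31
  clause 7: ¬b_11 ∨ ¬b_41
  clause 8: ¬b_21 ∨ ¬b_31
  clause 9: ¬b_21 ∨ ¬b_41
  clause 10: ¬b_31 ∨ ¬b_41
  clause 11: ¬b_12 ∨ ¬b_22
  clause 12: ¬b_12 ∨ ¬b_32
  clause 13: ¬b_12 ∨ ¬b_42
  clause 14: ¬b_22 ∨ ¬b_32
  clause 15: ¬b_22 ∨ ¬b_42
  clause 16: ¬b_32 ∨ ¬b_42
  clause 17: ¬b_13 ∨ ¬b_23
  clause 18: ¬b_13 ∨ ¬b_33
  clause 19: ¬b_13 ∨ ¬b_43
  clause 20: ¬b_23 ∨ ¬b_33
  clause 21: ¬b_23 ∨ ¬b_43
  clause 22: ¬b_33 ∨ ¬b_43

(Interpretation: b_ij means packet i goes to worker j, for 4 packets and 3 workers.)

UNSATISFIABLE

Suppose b_11 = False.
Suppose b_12 = True.
The clause (¬b_22) is unit, so b_22 = False.
The clause (¬b_32) is unit, so b_32 = False.
The clause (¬b_42) is unit, so b_42 = False.
Suppose b_21 = True.
The clause (¬b_31) is unit, so b_31 = False.
The clause (b_33) is unit, so b_33 = True.
The clause (¬b_41) is unit, so b_41 = False.
The clause (b_43) is unit, so b_43 = True.
Now (¬b_43) is unsatisfied and unit — conflict.
Backtrack on b_21: now try b_21 = False.
The clause (b_23) is unit, so b_23 = True.
The clause (¬b_13) is unit, so b_13 = False.
The clause (¬b_33) is unit, so b_33 = False.
The clause (b_31) is unit, so b_31 = True.
The clause (¬b_41) is unit, so b_41 = False.
The clause (b_43) is unit, so b_43 = True.
Now (¬b_43) is unsatisfied and unit — conflict.
Neither b_21 = True nor b_21 = False works.
Backtrack on b_12: now try b_12 = False.
The clause (b_13) is unit, so b_13 = True.
The clause (¬b_23) is unit, so b_23 = False.
The clause (¬b_33) is unit, so b_33 = False.
The clause (¬b_43) is unit, so b_43 = False.
Suppose b_21 = True.
The clause (¬b_31) is unit, so b_31 = False.
The clause (b_32) is unit, so b_32 = True.
The clause (¬b_41) is unit, so b_41 = False.
The clause (b_42) is unit, so b_42 = True.
Now (¬b_42) is unsatisfied and unit — conflict.
Backtrack on b_21: now try b_21 = False.
The clause (b_22) is unit, so b_22 = True.
The clause (¬b_32) is unit, so b_32 = False.
The clause (b_31) is unit, so b_31 = True.
The clause (¬b_41) is unit, so b_41 = False.
The clause (b_42) is unit, so b_42 = True.
Now (¬b_42) is unsatisfied and unit — conflict.
Neither b_21 = True nor b_21 = False works.
Neither b_12 = True nor b_12 = False works.
Backtrack on b_11: now try b_11 = True.
The clause (¬b_21) is unit, so b_21 = False.
The clause (¬b_31) is unit, so b_31 = False.
The clause (¬b_41) is unit, so b_41 = False.
Suppose b_22 = True.
The clause (¬b_12) is unit, so b_12 = False.
The clause (¬b_32) is unit, so b_32 = False.
The clause (b_33) is unit, so b_33 = True.
The clause (¬b_42) is unit, so b_42 = False.
The clause (b_43) is unit, so b_43 = True.
Now (¬b_43) is unsatisfied and unit — conflict.
Backtrack on b_22: now try b_22 = False.
The clause (b_23) is unit, so b_23 = True.
The clause (¬b_13) is unit, so b_13 = False.
The clause (¬b_33) is unit, so b_33 = False.
The clause (b_32) is unit, so b_32 = True.
The clause (¬b_12) is unit, so b_12 = False.
The clause (¬b_42) is unit, so b_42 = False.
The clause (b_43) is unit, so b_43 = True.
Now (¬b_43) is unsatisfied and unit — conflict.
Neither b_22 = True nor b_22 = False works.
Neither b_11 = True nor b_11 = False works.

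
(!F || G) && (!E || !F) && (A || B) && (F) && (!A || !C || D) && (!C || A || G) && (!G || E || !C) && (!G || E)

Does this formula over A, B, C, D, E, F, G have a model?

Unit clause (F) forces F = true.
Unit clause (G) forces G = true.
Unit clause (!E) forces E = false.
That conflicts with the unit clause (E).
No assignment satisfies every clause.

No, unsatisfiable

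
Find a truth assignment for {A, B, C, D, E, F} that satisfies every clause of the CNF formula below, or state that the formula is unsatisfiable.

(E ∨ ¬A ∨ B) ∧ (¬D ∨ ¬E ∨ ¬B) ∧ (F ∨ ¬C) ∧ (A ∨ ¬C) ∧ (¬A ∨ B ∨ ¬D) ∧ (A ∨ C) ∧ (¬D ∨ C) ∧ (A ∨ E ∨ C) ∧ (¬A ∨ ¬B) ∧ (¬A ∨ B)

UNSATISFIABLE

Suppose F = True.
Suppose A = True.
From the singleton clause (¬B), B = False.
Now (B) is unsatisfied and unit — conflict.
Undo A and try A = False.
From the singleton clause (¬C), C = False.
Now (C) is unsatisfied and unit — conflict.
Neither A = True nor A = False works.
Undo F and try F = False.
From the singleton clause (¬C), C = False.
From the singleton clause (A), A = True.
From the singleton clause (¬D), D = False.
From the singleton clause (¬B), B = False.
Now (B) is unsatisfied and unit — conflict.
Neither F = True nor F = False works.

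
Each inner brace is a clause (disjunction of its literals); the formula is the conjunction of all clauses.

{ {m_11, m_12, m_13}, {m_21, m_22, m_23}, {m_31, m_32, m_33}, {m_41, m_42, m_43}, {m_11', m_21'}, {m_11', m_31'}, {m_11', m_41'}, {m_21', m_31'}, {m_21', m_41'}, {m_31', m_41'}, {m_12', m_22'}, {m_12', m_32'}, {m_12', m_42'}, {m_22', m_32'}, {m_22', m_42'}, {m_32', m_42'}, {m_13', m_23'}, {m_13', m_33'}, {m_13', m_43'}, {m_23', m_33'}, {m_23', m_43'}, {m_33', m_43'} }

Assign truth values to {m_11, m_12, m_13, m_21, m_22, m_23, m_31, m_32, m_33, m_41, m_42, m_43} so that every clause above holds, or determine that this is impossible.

Suppose m_11 = 0.
Suppose m_12 = 1.
The clause (m_22') is unit, so m_22 = 0.
The clause (m_32') is unit, so m_32 = 0.
The clause (m_42') is unit, so m_42 = 0.
Suppose m_21 = 1.
The clause (m_31') is unit, so m_31 = 0.
The clause (m_33) is unit, so m_33 = 1.
The clause (m_41') is unit, so m_41 = 0.
The clause (m_43) is unit, so m_43 = 1.
Now (m_43') is unsatisfied and unit — conflict.
So m_21 must be the other value — set m_21 = 0.
The clause (m_23) is unit, so m_23 = 1.
The clause (m_13') is unit, so m_13 = 0.
The clause (m_33') is unit, so m_33 = 0.
The clause (m_31) is unit, so m_31 = 1.
The clause (m_41') is unit, so m_41 = 0.
The clause (m_43) is unit, so m_43 = 1.
Now (m_43') is unsatisfied and unit — conflict.
Either choice for m_21 ends in contradiction.
So m_12 must be the other value — set m_12 = 0.
The clause (m_13) is unit, so m_13 = 1.
The clause (m_23') is unit, so m_23 = 0.
The clause (m_33') is unit, so m_33 = 0.
The clause (m_43') is unit, so m_43 = 0.
Suppose m_21 = 1.
The clause (m_31') is unit, so m_31 = 0.
The clause (m_32) is unit, so m_32 = 1.
The clause (m_41') is unit, so m_41 = 0.
The clause (m_42) is unit, so m_42 = 1.
Now (m_42') is unsatisfied and unit — conflict.
So m_21 must be the other value — set m_21 = 0.
The clause (m_22) is unit, so m_22 = 1.
The clause (m_32') is unit, so m_32 = 0.
The clause (m_31) is unit, so m_31 = 1.
The clause (m_41') is unit, so m_41 = 0.
The clause (m_42) is unit, so m_42 = 1.
Now (m_42') is unsatisfied and unit — conflict.
Either choice for m_21 ends in contradiction.
Either choice for m_12 ends in contradiction.
So m_11 must be the other value — set m_11 = 1.
The clause (m_21') is unit, so m_21 = 0.
The clause (m_31') is unit, so m_31 = 0.
The clause (m_41') is unit, so m_41 = 0.
Suppose m_22 = 1.
The clause (m_12') is unit, so m_12 = 0.
The clause (m_32') is unit, so m_32 = 0.
The clause (m_33) is unit, so m_33 = 1.
The clause (m_42') is unit, so m_42 = 0.
The clause (m_43) is unit, so m_43 = 1.
Now (m_43') is unsatisfied and unit — conflict.
So m_22 must be the other value — set m_22 = 0.
The clause (m_23) is unit, so m_23 = 1.
The clause (m_13') is unit, so m_13 = 0.
The clause (m_33') is unit, so m_33 = 0.
The clause (m_32) is unit, so m_32 = 1.
The clause (m_12') is unit, so m_12 = 0.
The clause (m_42') is unit, so m_42 = 0.
The clause (m_43) is unit, so m_43 = 1.
Now (m_43') is unsatisfied and unit — conflict.
Either choice for m_22 ends in contradiction.
Either choice for m_11 ends in contradiction.

UNSATISFIABLE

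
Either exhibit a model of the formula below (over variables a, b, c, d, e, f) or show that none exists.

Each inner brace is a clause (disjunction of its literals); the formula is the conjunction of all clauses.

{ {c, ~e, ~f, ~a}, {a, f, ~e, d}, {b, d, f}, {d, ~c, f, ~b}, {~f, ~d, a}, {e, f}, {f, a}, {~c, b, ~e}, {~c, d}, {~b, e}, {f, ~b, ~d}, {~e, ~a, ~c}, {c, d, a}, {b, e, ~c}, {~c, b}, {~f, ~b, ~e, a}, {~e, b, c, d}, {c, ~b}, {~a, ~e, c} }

Try e = 0.
(f) alone gives f = 1.
(~b) alone gives b = 0.
(~c) alone gives c = 0.
Try d = 0.
(a) alone gives a = 1.
All clauses are satisfied.

a ↦ 1,  b ↦ 0,  c ↦ 0,  d ↦ 0,  e ↦ 0,  f ↦ 1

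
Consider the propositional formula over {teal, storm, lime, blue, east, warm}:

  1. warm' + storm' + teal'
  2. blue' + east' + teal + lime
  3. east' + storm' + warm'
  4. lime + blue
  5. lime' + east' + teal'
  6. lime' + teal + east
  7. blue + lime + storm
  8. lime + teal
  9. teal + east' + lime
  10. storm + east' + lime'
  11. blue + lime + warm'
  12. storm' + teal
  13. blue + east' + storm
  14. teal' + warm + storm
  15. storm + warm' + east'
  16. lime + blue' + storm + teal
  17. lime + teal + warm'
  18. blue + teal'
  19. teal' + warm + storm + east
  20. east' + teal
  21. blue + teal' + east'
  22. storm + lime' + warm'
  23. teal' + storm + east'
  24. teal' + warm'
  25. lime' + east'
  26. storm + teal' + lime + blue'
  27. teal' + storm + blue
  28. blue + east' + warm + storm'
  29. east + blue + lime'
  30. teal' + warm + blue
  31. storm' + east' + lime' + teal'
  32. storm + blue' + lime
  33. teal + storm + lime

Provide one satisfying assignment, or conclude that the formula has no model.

Branch on lime: set lime = 1.
The clause (east') is unit, so east = 0.
The clause (teal) is unit, so teal = 1.
The clause (blue) is unit, so blue = 1.
The clause (warm') is unit, so warm = 0.
The clause (storm) is unit, so storm = 1.
Every clause now holds.

teal ↦ 1; storm ↦ 1; lime ↦ 1; blue ↦ 1; east ↦ 0; warm ↦ 0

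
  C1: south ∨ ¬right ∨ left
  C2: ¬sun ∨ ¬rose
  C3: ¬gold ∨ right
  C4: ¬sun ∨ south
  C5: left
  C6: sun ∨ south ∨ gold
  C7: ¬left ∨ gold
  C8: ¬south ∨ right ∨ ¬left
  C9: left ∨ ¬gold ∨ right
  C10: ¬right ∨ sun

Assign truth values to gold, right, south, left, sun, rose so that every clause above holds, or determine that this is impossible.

(left) alone gives left = True.
(gold) alone gives gold = True.
(right) alone gives right = True.
(sun) alone gives sun = True.
(¬rose) alone gives rose = False.
(south) alone gives south = True.
Every clause now holds.

gold: True, right: True, south: True, left: True, sun: True, rose: False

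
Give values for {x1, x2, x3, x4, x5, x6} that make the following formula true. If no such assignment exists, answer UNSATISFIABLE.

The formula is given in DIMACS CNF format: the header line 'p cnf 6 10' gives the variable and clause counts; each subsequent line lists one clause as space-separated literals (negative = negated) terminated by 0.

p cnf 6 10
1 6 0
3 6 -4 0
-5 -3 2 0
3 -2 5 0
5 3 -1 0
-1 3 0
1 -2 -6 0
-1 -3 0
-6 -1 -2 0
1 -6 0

UNSATISFIABLE

Suppose x1 = True.
(x3) alone gives x3 = True.
But (¬x3) is also a unit clause — contradiction.
Undo x1 and try x1 = False.
(x6) alone gives x6 = True.
But (¬x6) is also a unit clause — contradiction.
Both values of x1 lead to a conflict.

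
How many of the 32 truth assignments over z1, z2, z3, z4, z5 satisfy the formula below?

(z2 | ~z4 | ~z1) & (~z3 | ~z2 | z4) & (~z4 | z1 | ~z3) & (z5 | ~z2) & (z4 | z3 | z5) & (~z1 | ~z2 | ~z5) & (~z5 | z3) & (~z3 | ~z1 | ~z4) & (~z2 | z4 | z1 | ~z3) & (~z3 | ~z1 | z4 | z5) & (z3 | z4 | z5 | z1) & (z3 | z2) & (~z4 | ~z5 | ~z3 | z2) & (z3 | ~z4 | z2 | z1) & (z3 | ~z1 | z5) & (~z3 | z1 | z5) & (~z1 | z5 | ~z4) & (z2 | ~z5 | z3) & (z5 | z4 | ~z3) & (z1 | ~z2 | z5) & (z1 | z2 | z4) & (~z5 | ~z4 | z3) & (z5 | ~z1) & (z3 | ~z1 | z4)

There are 2^5 = 32 truth assignments over (z1, z2, z3, z4, z5).
Split on z1. With z1 = 1, the clauses containing z1 are satisfied and ~z1 drops from the rest; 1 of the 2^4 = 16 assignments to the other variables satisfy what remains.
With z1 = 0, by the same count on the reduced clause set, 0 assignments work.
Total: 1 + 0 = 1.

1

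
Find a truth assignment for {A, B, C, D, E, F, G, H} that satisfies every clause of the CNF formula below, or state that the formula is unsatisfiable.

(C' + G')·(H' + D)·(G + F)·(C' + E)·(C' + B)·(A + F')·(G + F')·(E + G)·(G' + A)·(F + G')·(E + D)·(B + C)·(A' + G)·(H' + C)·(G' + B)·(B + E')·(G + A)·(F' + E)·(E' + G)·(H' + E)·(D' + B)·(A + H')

Case C = 0:
The clause (B) is unit, so B = 1.
The clause (H') is unit, so H = 0.
Case G = 1:
The clause (A) is unit, so A = 1.
The clause (F) is unit, so F = 1.
The clause (E) is unit, so E = 1.
All clauses hold; D can take either value.

A ↦ 1,  B ↦ 1,  C ↦ 0,  D ↦ 0,  E ↦ 1,  F ↦ 1,  G ↦ 1,  H ↦ 0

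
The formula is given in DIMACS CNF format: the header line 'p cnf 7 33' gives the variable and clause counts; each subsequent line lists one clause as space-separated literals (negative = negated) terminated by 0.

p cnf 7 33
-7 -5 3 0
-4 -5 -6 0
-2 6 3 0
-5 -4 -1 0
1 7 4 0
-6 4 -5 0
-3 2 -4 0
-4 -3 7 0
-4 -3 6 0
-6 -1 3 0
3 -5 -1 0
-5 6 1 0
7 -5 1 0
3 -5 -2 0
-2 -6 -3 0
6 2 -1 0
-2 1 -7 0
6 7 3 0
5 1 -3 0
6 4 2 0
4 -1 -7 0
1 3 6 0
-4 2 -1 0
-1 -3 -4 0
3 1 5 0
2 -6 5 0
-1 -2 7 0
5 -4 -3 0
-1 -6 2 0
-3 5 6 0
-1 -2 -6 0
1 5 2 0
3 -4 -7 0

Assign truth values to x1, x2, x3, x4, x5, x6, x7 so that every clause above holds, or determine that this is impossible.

Branch on x7: set x7 = False.
Branch on x1: set x1 = True.
(¬x2) alone gives x2 = False.
(x6) alone gives x6 = True.
But (¬x6) is also a unit clause — contradiction.
So x1 must be the other value — set x1 = False.
(x4) alone gives x4 = True.
(¬x3) alone gives x3 = False.
(¬x5) alone gives x5 = False.
But (x5) is also a unit clause — contradiction.
Either choice for x1 ends in contradiction.
So x7 must be the other value — set x7 = True.
Branch on x5: set x5 = False.
Branch on x2: set x2 = False.
(¬x6) alone gives x6 = False.
(¬x1) alone gives x1 = False.
But (x1) is also a unit clause — contradiction.
So x2 must be the other value — set x2 = True.
(x1) alone gives x1 = True.
(x4) alone gives x4 = True.
(¬x3) alone gives x3 = False.
But (x3) is also a unit clause — contradiction.
Either choice for x2 ends in contradiction.
So x5 must be the other value — set x5 = True.
(x3) alone gives x3 = True.
Branch on x4: set x4 = False.
(¬x6) alone gives x6 = False.
(x1) alone gives x1 = True.
But (¬x1) is also a unit clause — contradiction.
So x4 must be the other value — set x4 = True.
(¬x6) alone gives x6 = False.
But (x6) is also a unit clause — contradiction.
Either choice for x4 ends in contradiction.
Either choice for x5 ends in contradiction.
Either choice for x7 ends in contradiction.

UNSATISFIABLE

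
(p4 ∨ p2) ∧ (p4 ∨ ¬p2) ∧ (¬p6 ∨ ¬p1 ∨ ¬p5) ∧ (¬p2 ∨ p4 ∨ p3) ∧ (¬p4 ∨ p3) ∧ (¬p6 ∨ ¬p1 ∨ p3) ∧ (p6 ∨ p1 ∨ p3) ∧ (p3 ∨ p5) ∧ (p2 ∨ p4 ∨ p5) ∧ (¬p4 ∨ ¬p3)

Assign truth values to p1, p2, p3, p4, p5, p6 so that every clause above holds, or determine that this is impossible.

Suppose p4 = True.
The clause (p3) is unit, so p3 = True.
That conflicts with the unit clause (¬p3).
So p4 must be the other value — set p4 = False.
The clause (p2) is unit, so p2 = True.
That conflicts with the unit clause (¬p2).
Either choice for p4 ends in contradiction.

UNSATISFIABLE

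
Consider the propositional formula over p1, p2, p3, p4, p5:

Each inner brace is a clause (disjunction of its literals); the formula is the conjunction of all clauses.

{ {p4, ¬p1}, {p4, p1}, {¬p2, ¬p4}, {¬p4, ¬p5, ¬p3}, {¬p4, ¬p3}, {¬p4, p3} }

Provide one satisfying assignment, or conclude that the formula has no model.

UNSATISFIABLE

Suppose p4 = True.
The clause (¬p2) is unit, so p2 = False.
The clause (¬p3) is unit, so p3 = False.
Now (p3) is unsatisfied and unit — conflict.
So p4 must be the other value — set p4 = False.
The clause (¬p1) is unit, so p1 = False.
Now (p1) is unsatisfied and unit — conflict.
Neither p4 = True nor p4 = False works.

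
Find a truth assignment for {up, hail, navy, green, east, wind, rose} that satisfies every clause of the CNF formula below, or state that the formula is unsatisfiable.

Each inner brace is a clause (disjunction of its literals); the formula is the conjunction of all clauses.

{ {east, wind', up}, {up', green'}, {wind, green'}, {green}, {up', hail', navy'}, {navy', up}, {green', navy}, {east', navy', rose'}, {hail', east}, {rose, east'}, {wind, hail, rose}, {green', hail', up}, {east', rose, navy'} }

Unit clause (green) forces green = 1.
Unit clause (up') forces up = 0.
Unit clause (wind) forces wind = 1.
Unit clause (east) forces east = 1.
Unit clause (navy') forces navy = 0.
That conflicts with the unit clause (navy).

UNSATISFIABLE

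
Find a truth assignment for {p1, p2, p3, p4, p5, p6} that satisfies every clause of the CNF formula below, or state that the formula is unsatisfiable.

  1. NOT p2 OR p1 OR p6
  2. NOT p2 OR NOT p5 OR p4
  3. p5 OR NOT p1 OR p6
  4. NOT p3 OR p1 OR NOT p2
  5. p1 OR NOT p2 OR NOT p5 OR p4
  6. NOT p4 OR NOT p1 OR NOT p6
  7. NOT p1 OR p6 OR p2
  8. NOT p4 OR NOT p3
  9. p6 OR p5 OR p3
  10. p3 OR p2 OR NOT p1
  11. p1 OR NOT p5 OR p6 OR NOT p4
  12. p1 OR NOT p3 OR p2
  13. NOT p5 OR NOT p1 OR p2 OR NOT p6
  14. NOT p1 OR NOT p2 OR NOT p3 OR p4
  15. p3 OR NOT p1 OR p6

Try p4 = false.
Try p2 = true.
Unit clause (NOT p5) forces p5 = false.
Try p1 = false.
Unit clause (p6) forces p6 = true.
Unit clause (NOT p3) forces p3 = false.
Every clause now holds.

p1 ↦ false,  p2 ↦ true,  p3 ↦ false,  p4 ↦ false,  p5 ↦ false,  p6 ↦ true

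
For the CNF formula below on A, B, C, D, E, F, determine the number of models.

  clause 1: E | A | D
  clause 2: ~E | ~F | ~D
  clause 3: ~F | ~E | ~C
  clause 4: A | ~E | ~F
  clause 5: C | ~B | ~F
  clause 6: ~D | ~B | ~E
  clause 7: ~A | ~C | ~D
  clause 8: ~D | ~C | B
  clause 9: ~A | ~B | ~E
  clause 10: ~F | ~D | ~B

There are 2^6 = 64 truth assignments over (A, B, C, D, E, F).
Split on B. With B = 1, the clauses containing B are satisfied and ~B drops from the rest; 8 of the 2^5 = 32 assignments to the other variables satisfy what remains.
With B = 0, by the same count on the reduced clause set, 15 assignments work.
(One model: A=F, B=F, C=F, D=F, E=T, F=F.)
Total: 8 + 15 = 23.

23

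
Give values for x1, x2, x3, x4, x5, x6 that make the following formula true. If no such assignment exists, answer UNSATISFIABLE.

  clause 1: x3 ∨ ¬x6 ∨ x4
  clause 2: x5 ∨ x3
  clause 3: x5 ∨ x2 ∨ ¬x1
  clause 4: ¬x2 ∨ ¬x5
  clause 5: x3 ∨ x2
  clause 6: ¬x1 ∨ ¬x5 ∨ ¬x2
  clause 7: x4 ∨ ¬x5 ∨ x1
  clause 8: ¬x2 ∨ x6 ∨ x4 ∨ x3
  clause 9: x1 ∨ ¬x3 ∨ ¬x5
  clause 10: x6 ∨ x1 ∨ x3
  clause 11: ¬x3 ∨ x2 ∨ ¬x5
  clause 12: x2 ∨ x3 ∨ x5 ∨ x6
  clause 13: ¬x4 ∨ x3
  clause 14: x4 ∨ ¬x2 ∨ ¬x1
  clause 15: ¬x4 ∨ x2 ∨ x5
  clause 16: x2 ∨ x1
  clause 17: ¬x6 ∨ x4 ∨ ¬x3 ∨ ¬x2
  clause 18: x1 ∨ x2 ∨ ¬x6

Branch on x5: set x5 = False.
From the singleton clause (x3), x3 = True.
Branch on x2: set x2 = True.
Branch on x4: set x4 = True.
Every clause is now satisfied; x1, x6 are unconstrained.

x1: False; x2: True; x3: True; x4: True; x5: False; x6: False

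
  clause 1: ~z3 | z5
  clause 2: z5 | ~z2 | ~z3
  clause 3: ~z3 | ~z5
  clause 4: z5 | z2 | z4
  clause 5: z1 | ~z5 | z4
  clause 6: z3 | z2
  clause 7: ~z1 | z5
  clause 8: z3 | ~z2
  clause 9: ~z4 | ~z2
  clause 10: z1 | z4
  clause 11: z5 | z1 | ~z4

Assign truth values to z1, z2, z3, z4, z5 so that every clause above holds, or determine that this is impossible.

Suppose z3 = 0.
The clause (z2) is unit, so z2 = 1.
That conflicts with the unit clause (~z2).
Undo z3 and try z3 = 1.
The clause (z5) is unit, so z5 = 1.
That conflicts with the unit clause (~z5).
Both values of z3 lead to a conflict.

UNSATISFIABLE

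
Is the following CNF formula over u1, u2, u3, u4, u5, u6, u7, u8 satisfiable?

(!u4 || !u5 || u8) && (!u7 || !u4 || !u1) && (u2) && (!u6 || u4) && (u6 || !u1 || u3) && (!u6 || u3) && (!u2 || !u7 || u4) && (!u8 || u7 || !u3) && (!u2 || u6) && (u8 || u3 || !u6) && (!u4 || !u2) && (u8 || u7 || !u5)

(u2) alone gives u2 = true.
(u6) alone gives u6 = true.
(u4) alone gives u4 = true.
That conflicts with the unit clause (!u4).
No assignment satisfies every clause.

No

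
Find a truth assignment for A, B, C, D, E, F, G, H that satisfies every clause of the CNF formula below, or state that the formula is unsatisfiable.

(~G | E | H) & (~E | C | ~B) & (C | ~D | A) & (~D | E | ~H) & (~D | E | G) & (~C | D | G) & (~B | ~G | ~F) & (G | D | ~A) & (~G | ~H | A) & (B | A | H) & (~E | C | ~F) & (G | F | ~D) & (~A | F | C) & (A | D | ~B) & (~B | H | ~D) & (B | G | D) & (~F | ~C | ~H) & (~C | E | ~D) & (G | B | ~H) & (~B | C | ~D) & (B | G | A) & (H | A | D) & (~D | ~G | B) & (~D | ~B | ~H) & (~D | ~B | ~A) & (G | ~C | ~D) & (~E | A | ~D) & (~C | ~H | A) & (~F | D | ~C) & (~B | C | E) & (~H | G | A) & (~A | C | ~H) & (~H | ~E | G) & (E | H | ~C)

Suppose G = 1.
Suppose E = 1.
Suppose C = 1.
Suppose B = 1.
From the singleton clause (~F), F = 0.
Suppose H = 0.
From the singleton clause (~D), D = 0.
From the singleton clause (A), A = 1.
All clauses are satisfied.

A=1, B=1, C=1, D=0, E=1, F=0, G=1, H=0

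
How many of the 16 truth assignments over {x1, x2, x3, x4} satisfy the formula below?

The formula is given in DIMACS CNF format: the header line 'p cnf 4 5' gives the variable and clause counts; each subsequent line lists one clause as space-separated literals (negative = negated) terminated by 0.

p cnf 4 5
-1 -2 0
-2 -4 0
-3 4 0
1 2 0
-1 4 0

3

There are 2^4 = 16 truth assignments over (x1, x2, x3, x4).
Check each against the 5 clauses (columns in the order x1, x2, x3, x4):
  F F F F  ✗ fails (x1 ∨ x2)
  F F F T  ✗ fails (x1 ∨ x2)
  F F T F  ✗ fails (¬x3 ∨ x4)
  F F T T  ✗ fails (x1 ∨ x2)
  F T F F  ✓ satisfies all
  F T F T  ✗ fails (¬x2 ∨ ¬x4)
  F T T F  ✗ fails (¬x3 ∨ x4)
  F T T T  ✗ fails (¬x2 ∨ ¬x4)
  T F F F  ✗ fails (¬x1 ∨ x4)
  T F F T  ✓ satisfies all
  T F T F  ✗ fails (¬x3 ∨ x4)
  T F T T  ✓ satisfies all
  T T F F  ✗ fails (¬x1 ∨ ¬x2)
  T T F T  ✗ fails (¬x1 ∨ ¬x2)
  T T T F  ✗ fails (¬x1 ∨ ¬x2)
  T T T T  ✗ fails (¬x1 ∨ ¬x2)
3 of the 16 rows are models.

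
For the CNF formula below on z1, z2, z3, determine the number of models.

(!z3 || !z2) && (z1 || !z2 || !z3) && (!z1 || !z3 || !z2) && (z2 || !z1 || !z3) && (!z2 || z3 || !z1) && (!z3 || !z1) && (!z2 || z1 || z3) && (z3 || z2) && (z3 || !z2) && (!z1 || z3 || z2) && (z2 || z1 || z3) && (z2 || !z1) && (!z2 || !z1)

There are 2^3 = 8 truth assignments over (z1, z2, z3).
Split on z1. With z1 = true, the clauses containing z1 are satisfied and !z1 drops from the rest; 0 of the 2^2 = 4 assignments to the other variables satisfy what remains.
With z1 = false, by the same count on the reduced clause set, 1 assignment works.
(One model: z1=F, z2=F, z3=T.)
Total: 0 + 1 = 1.

1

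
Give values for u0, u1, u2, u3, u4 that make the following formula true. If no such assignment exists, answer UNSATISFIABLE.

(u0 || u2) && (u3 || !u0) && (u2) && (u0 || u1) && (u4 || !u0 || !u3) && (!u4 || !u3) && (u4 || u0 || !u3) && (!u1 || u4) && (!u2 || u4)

(u2) alone gives u2 = true.
(u4) alone gives u4 = true.
(!u3) alone gives u3 = false.
(!u0) alone gives u0 = false.
(u1) alone gives u1 = true.
All clauses are satisfied.

u0=false,  u1=true,  u2=true,  u3=false,  u4=true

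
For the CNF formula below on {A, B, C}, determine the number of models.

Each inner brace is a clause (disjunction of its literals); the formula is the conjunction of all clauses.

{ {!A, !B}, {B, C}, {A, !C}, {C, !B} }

1

There are 2^3 = 8 truth assignments over (A, B, C).
Split on C. With C = true, the clauses containing C are satisfied and !C drops from the rest; 1 of the 2^2 = 4 assignments to the other variables satisfy what remains.
With C = false, by the same count on the reduced clause set, 0 assignments work.
Total: 1 + 0 = 1.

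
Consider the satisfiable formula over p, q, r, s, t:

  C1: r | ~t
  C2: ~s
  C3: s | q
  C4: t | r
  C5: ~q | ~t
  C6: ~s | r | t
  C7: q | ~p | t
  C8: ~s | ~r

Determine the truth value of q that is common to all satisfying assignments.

Suppose q = 0.
The clause (~s) is unit, so s = 0.
That conflicts with the unit clause (s).
So every satisfying assignment has q = True.

True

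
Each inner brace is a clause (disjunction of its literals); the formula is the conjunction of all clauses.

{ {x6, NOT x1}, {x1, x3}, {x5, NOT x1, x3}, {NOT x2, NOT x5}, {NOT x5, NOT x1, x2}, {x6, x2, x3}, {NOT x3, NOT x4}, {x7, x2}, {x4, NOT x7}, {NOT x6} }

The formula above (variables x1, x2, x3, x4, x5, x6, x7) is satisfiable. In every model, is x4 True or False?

False

Suppose x4 = true.
From the singleton clause (NOT x3), x3 = false.
From the singleton clause (x1), x1 = true.
From the singleton clause (x6), x6 = true.
Now (NOT x6) is unsatisfied and unit — conflict.
So every satisfying assignment has x4 = False.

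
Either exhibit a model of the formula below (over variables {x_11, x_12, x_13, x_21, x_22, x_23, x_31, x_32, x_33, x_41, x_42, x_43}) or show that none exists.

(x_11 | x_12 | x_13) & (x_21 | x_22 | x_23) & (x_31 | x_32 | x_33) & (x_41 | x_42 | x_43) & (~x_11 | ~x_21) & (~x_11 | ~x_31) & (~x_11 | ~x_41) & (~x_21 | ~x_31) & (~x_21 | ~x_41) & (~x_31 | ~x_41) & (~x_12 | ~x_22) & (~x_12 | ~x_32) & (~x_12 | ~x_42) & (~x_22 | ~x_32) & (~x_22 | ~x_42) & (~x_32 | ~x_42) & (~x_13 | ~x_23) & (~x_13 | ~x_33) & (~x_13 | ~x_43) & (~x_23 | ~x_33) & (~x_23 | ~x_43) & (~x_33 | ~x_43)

Try x_11 = 0.
Try x_12 = 1.
From the singleton clause (~x_22), x_22 = 0.
From the singleton clause (~x_32), x_32 = 0.
From the singleton clause (~x_42), x_42 = 0.
Try x_21 = 1.
From the singleton clause (~x_31), x_31 = 0.
From the singleton clause (x_33), x_33 = 1.
From the singleton clause (~x_41), x_41 = 0.
From the singleton clause (x_43), x_43 = 1.
That conflicts with the unit clause (~x_43).
So x_21 must be the other value — set x_21 = 0.
From the singleton clause (x_23), x_23 = 1.
From the singleton clause (~x_13), x_13 = 0.
From the singleton clause (~x_33), x_33 = 0.
From the singleton clause (x_31), x_31 = 1.
From the singleton clause (~x_41), x_41 = 0.
From the singleton clause (x_43), x_43 = 1.
That conflicts with the unit clause (~x_43).
Both values of x_21 lead to a conflict.
So x_12 must be the other value — set x_12 = 0.
From the singleton clause (x_13), x_13 = 1.
From the singleton clause (~x_23), x_23 = 0.
From the singleton clause (~x_33), x_33 = 0.
From the singleton clause (~x_43), x_43 = 0.
Try x_21 = 1.
From the singleton clause (~x_31), x_31 = 0.
From the singleton clause (x_32), x_32 = 1.
From the singleton clause (~x_41), x_41 = 0.
From the singleton clause (x_42), x_42 = 1.
That conflicts with the unit clause (~x_42).
So x_21 must be the other value — set x_21 = 0.
From the singleton clause (x_22), x_22 = 1.
From the singleton clause (~x_32), x_32 = 0.
From the singleton clause (x_31), x_31 = 1.
From the singleton clause (~x_41), x_41 = 0.
From the singleton clause (x_42), x_42 = 1.
That conflicts with the unit clause (~x_42).
Both values of x_21 lead to a conflict.
Both values of x_12 lead to a conflict.
So x_11 must be the other value — set x_11 = 1.
From the singleton clause (~x_21), x_21 = 0.
From the singleton clause (~x_31), x_31 = 0.
From the singleton clause (~x_41), x_41 = 0.
Try x_22 = 1.
From the singleton clause (~x_12), x_12 = 0.
From the singleton clause (~x_32), x_32 = 0.
From the singleton clause (x_33), x_33 = 1.
From the singleton clause (~x_42), x_42 = 0.
From the singleton clause (x_43), x_43 = 1.
That conflicts with the unit clause (~x_43).
So x_22 must be the other value — set x_22 = 0.
From the singleton clause (x_23), x_23 = 1.
From the singleton clause (~x_13), x_13 = 0.
From the singleton clause (~x_33), x_33 = 0.
From the singleton clause (x_32), x_32 = 1.
From the singleton clause (~x_12), x_12 = 0.
From the singleton clause (~x_42), x_42 = 0.
From the singleton clause (x_43), x_43 = 1.
That conflicts with the unit clause (~x_43).
Both values of x_22 lead to a conflict.
Both values of x_11 lead to a conflict.

UNSATISFIABLE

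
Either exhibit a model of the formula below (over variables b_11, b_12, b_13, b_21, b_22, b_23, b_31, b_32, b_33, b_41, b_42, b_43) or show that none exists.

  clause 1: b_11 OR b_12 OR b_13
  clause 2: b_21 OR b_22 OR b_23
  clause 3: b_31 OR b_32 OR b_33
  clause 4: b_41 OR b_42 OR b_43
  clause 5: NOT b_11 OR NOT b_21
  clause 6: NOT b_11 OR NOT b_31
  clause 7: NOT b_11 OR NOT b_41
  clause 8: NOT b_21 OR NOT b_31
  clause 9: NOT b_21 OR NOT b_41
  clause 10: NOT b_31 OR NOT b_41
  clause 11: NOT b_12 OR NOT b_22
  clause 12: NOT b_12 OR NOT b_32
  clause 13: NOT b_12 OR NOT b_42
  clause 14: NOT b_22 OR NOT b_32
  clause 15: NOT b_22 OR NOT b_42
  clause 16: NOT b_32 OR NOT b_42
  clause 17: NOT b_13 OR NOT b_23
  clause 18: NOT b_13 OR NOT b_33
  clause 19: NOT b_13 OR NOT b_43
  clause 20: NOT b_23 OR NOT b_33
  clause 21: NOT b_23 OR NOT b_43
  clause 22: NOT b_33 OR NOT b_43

Try b_11 = false.
Try b_12 = true.
(NOT b_22) alone gives b_22 = false.
(NOT b_32) alone gives b_32 = false.
(NOT b_42) alone gives b_42 = false.
Try b_21 = true.
(NOT b_31) alone gives b_31 = false.
(b_33) alone gives b_33 = true.
(NOT b_41) alone gives b_41 = false.
(b_43) alone gives b_43 = true.
Now (NOT b_43) is unsatisfied and unit — conflict.
Undo b_21 and try b_21 = false.
(b_23) alone gives b_23 = true.
(NOT b_13) alone gives b_13 = false.
(NOT b_33) alone gives b_33 = false.
(b_31) alone gives b_31 = true.
(NOT b_41) alone gives b_41 = false.
(b_43) alone gives b_43 = true.
Now (NOT b_43) is unsatisfied and unit — conflict.
Neither b_21 = true nor b_21 = false works.
Undo b_12 and try b_12 = false.
(b_13) alone gives b_13 = true.
(NOT b_23) alone gives b_23 = false.
(NOT b_33) alone gives b_33 = false.
(NOT b_43) alone gives b_43 = false.
Try b_21 = true.
(NOT b_31) alone gives b_31 = false.
(b_32) alone gives b_32 = true.
(NOT b_41) alone gives b_41 = false.
(b_42) alone gives b_42 = true.
Now (NOT b_42) is unsatisfied and unit — conflict.
Undo b_21 and try b_21 = false.
(b_22) alone gives b_22 = true.
(NOT b_32) alone gives b_32 = false.
(b_31) alone gives b_31 = true.
(NOT b_41) alone gives b_41 = false.
(b_42) alone gives b_42 = true.
Now (NOT b_42) is unsatisfied and unit — conflict.
Neither b_21 = true nor b_21 = false works.
Neither b_12 = true nor b_12 = false works.
Undo b_11 and try b_11 = true.
(NOT b_21) alone gives b_21 = false.
(NOT b_31) alone gives b_31 = false.
(NOT b_41) alone gives b_41 = false.
Try b_22 = true.
(NOT b_12) alone gives b_12 = false.
(NOT b_32) alone gives b_32 = false.
(b_33) alone gives b_33 = true.
(NOT b_42) alone gives b_42 = false.
(b_43) alone gives b_43 = true.
Now (NOT b_43) is unsatisfied and unit — conflict.
Undo b_22 and try b_22 = false.
(b_23) alone gives b_23 = true.
(NOT b_13) alone gives b_13 = false.
(NOT b_33) alone gives b_33 = false.
(b_32) alone gives b_32 = true.
(NOT b_12) alone gives b_12 = false.
(NOT b_42) alone gives b_42 = false.
(b_43) alone gives b_43 = true.
Now (NOT b_43) is unsatisfied and unit — conflict.
Neither b_22 = true nor b_22 = false works.
Neither b_11 = true nor b_11 = false works.

UNSATISFIABLE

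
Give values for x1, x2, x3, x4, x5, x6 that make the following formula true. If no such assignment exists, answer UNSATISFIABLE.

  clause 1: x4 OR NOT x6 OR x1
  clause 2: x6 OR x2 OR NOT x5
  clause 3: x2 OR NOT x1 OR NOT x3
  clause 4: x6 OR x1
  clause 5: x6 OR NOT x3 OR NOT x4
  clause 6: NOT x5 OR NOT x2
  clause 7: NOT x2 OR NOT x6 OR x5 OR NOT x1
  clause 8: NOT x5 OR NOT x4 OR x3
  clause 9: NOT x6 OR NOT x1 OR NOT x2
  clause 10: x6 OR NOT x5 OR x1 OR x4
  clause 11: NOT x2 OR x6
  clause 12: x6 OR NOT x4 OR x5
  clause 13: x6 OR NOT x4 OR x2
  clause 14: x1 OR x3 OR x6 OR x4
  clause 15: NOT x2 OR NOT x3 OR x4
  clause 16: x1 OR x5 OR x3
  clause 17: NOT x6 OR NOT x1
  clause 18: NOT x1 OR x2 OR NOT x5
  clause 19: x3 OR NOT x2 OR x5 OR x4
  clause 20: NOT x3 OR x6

x1 ↦ false; x2 ↦ false; x3 ↦ true; x4 ↦ true; x5 ↦ false; x6 ↦ true

Suppose x6 = true.
Unit clause (NOT x1) forces x1 = false.
Unit clause (x4) forces x4 = true.
Suppose x5 = false.
Unit clause (x3) forces x3 = true.
No clause remains; x2 is free.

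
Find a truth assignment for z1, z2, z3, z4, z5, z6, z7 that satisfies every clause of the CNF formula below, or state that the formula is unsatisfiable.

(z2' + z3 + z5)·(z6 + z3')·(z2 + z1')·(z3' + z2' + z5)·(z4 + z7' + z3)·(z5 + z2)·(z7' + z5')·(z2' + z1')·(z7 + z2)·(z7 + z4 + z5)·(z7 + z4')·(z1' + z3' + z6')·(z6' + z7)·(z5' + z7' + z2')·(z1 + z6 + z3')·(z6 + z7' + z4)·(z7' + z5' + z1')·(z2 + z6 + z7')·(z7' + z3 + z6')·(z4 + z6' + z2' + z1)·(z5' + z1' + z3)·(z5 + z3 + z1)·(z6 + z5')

Case z6 = 1:
(z7) alone gives z7 = 1.
(z5') alone gives z5 = 0.
(z2) alone gives z2 = 1.
(z3) alone gives z3 = 1.
That conflicts with the unit clause (z3').
Undo z6 and try z6 = 0.
(z3') alone gives z3 = 0.
(z5') alone gives z5 = 0.
(z2') alone gives z2 = 0.
That conflicts with the unit clause (z2).
Either choice for z6 ends in contradiction.

UNSATISFIABLE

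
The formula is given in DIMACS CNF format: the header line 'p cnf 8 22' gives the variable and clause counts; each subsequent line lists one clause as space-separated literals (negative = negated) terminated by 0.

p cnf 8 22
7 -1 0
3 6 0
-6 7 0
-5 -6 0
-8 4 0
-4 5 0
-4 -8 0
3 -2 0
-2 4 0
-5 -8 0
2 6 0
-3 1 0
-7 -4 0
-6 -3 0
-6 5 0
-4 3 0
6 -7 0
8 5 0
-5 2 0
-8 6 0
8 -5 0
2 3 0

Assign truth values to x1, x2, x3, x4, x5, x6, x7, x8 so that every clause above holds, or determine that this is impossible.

UNSATISFIABLE

Suppose x7 = True.
The clause (¬x4) is unit, so x4 = False.
The clause (¬x8) is unit, so x8 = False.
The clause (¬x2) is unit, so x2 = False.
The clause (x6) is unit, so x6 = True.
The clause (¬x5) is unit, so x5 = False.
That conflicts with the unit clause (x5).
Undo x7 and try x7 = False.
The clause (¬x1) is unit, so x1 = False.
The clause (¬x6) is unit, so x6 = False.
The clause (x3) is unit, so x3 = True.
That conflicts with the unit clause (¬x3).
Either choice for x7 ends in contradiction.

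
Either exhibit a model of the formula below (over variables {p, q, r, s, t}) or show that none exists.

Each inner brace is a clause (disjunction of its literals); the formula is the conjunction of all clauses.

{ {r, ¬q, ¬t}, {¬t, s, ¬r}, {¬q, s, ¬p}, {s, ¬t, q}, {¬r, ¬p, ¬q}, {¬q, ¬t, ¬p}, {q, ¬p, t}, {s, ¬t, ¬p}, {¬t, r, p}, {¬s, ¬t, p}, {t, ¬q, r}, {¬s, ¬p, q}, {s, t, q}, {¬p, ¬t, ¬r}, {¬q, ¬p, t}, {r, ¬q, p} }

Try r = False.
Try q = False.
Try s = True.
(¬p) alone gives p = False.
(¬t) alone gives t = False.
All clauses are satisfied.

p ↦ False; q ↦ False; r ↦ False; s ↦ True; t ↦ False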